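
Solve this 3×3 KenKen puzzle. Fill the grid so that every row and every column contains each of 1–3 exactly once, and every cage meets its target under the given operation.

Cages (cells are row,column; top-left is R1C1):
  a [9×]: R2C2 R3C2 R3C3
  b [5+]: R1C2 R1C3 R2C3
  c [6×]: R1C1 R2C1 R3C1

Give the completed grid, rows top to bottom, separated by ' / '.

3 2 1 / 1 3 2 / 2 1 3

Cage a has product 9, so R2C2 = 3.
Cage a needs product 9; hence R3C2 = 1.
Cage a needs product 9; hence R3C3 = 3.
Cage c needs product 6, which forces R1C1 = 3.
Column 2 now contains 1; hence R1C2 = 2.
Column 3 already has 3, so R1C3 = 1.
Cage c has product 6, so R2C1 = 1.
Cage b has sum 5, so R2C3 = 2.
Row 3 already has 3, so R3C1 = 2.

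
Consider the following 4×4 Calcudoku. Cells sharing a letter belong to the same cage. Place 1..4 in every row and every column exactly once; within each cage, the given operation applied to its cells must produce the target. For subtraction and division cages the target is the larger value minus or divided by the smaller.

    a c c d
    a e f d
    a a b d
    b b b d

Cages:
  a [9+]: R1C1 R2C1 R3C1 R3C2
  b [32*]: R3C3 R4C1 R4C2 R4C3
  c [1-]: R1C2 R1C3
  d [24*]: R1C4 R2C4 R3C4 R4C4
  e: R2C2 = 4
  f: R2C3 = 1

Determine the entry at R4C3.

2

Cage e is a single given cell, leaving R2C2 = 4.
F is a freebie, leaving R2C3 = 1.
The 4 cells of cage b must have product 32, leaving R3C3 = 4.
Column 3 now contains 1; hence R4C3 = 2.
Cage c's pair has difference 1; hence R1C2 = 2.
Column 3 already has 2, leaving R1C3 = 3.
2 is placed in column 2, which forces R3C2 = 3.
The 4 cells of cage b must have product 32, so R4C1 = 4.
Row 4 already has 2, which forces R4C2 = 1.
Row 4 already has 1, so R4C4 = 3.
Column 1 now contains 4, leaving R1C1 = 1.
Cage d has product 24, which forces R1C4 = 4.
The 4 cells of cage a must have sum 9, leaving R2C1 = 3.
Column 4 already has 3, which forces R2C4 = 2.
Cage a needs sum 9, leaving R3C1 = 2.
Cage d needs product 24, leaving R3C4 = 1.
Filled in: 1 2 3 4 / 3 4 1 2 / 2 3 4 1 / 4 1 2 3.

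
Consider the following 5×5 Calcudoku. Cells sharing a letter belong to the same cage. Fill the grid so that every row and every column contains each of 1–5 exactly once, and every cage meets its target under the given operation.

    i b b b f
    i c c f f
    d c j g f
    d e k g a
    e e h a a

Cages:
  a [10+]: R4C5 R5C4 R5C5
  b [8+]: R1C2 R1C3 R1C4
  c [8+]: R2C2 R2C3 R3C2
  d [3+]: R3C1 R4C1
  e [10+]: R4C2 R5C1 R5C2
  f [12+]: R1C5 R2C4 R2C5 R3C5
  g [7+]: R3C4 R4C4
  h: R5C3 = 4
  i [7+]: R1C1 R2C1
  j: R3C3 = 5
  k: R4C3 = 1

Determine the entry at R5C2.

1

Cage j is a single given cell; hence R3C3 = 5.
K is a freebie, leaving R4C3 = 1.
Cage h is a single given cell, so R5C3 = 4.
The two cells of cage d must have sum 3, so R3C1 = 1.
Row 4 now contains 1, so R4C1 = 2.
In column 1, 5 can only go at R5C1, so R5C1 = 5.
Cage a needs sum 10, leaving R4C5 = 5.
The only place for 5 in row 2 is R2C4.
In row 1, 5 can only go at R1C2, so R1C2 = 5.
The 3 cells of cage b must have sum 8, leaving R1C3 = 2.
The 3 cells of cage b must have sum 8; hence R1C4 = 1.
1 is placed in row 1, leaving R1C5 = 4.
Column 3 now contains 2; hence R2C3 = 3.
Column 5 now contains 4, leaving R3C5 = 2.
Column 5 now contains 2, so R5C5 = 3.
Row 1 now contains 4; hence R1C1 = 3.
Row 2 now contains 3, which forces R2C1 = 4.
Column 5 now contains 2, which forces R2C5 = 1.
Row 5 now contains 3, leaving R5C4 = 2.
Row 2 now contains 1, so R2C2 = 2.
Cage c has sum 8, which forces R3C2 = 3.
Row 3 now contains 3, leaving R3C4 = 4.
Cage e has sum 10, so R4C2 = 4.
Column 4 now contains 4, which forces R4C4 = 3.
Row 5 now contains 2, so R5C2 = 1.
The full grid is 3 5 2 1 4 / 4 2 3 5 1 / 1 3 5 4 2 / 2 4 1 3 5 / 5 1 4 2 3.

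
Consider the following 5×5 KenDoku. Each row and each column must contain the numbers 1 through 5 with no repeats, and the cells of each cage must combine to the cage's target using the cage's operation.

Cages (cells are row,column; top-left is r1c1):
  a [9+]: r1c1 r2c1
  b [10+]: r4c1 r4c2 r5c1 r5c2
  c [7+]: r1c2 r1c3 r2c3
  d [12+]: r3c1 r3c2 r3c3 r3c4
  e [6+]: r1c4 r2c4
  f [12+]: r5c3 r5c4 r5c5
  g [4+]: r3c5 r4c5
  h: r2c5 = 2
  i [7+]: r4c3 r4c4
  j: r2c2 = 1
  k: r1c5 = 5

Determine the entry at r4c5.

1

K is a freebie, which forces r1c5 = 5.
Cage j is a single given cell, leaving r2c2 = 1.
Cage h is a single given cell; hence r2c5 = 2.
Row 1 now contains 5, leaving r1c1 = 4.
Cage c needs sum 7, which forces r1c3 = 1.
Row 1 now contains 1, which forces r1c4 = 2.
Cage a needs two cells with sum 9, leaving r2c1 = 5.
Row 2 already has 5, so r2c4 = 4.
Row 1 already has 2, leaving r1c2 = 3.
4 is placed in row 2, so r2c3 = 3.
In row 3, 3 can only go at r3c5, so r3c5 = 3.
Column 5 already has 3, which forces r4c5 = 1.
Cage f needs sum 12; hence r5c3 = 5.
Cage f has sum 12, so r5c4 = 3.
Column 5 already has 3, which forces r5c5 = 4.
Cage i needs two cells with sum 7; hence r4c3 = 2.
3 is placed in column 4; hence r4c4 = 5.
The 4 cells of cage b must have sum 10, leaving r5c1 = 1.
4 is placed in row 5, leaving r5c2 = 2.
1 is placed in column 1, which forces r3c1 = 2.
The 4 cells of cage d must have sum 12, so r3c2 = 5.
Column 3 now contains 2, so r3c3 = 4.
Column 4 already has 5, so r3c4 = 1.
Row 4 already has 2, which forces r4c1 = 3.
Row 4 already has 5; hence r4c2 = 4.
The full grid is 4 3 1 2 5 / 5 1 3 4 2 / 2 5 4 1 3 / 3 4 2 5 1 / 1 2 5 3 4.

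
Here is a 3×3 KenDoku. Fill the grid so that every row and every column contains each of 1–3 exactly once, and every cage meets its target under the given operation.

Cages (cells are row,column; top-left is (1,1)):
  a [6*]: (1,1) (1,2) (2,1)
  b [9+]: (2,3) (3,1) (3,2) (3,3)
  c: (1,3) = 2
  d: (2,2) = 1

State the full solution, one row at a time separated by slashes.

1 3 2 / 2 1 3 / 3 2 1

Cage c is given, so (1,3) = 2.
D is a freebie, which forces (2,2) = 1.
Cage b has sum 9; hence (2,3) = 3.
2 is placed in column 3, which forces (3,3) = 1.
The 3 cells of cage a must have product 6; hence (1,1) = 1.
Column 2 now contains 1; hence (1,2) = 3.
3 is placed in row 2; hence (2,1) = 2.
2 is placed in column 1; hence (3,1) = 3.
Column 2 already has 3, which forces (3,2) = 2.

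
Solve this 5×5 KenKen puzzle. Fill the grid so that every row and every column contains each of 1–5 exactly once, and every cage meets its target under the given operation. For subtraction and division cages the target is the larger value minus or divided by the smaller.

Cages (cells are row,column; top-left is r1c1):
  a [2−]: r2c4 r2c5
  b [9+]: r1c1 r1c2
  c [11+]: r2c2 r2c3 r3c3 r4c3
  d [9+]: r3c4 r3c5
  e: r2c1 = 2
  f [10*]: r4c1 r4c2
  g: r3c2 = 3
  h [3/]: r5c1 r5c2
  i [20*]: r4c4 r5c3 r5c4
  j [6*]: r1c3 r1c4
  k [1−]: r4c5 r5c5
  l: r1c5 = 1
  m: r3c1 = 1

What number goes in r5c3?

Cage l is given, so r1c5 = 1.
E is a freebie, leaving r2c1 = 2.
Cage m is a single given cell, so r3c1 = 1.
Cage g is a single given cell, so r3c2 = 3.
Column 1 already has 2; hence r4c1 = 5.
Row 4 now contains 5, so r4c2 = 2.
Column 1 now contains 1, which forces r5c1 = 3.
Column 2 now contains 3; hence r5c2 = 1.
5 is placed in column 1, so r1c1 = 4.
Cage b needs two cells with sum 9, so r1c2 = 5.
5 is placed in column 2; hence r2c2 = 4.
The 4 cells of cage c must have sum 11; hence r3c3 = 2.
Cage i needs product 20, which forces r4c4 = 1.
2 is placed in column 3, leaving r1c3 = 3.
The two cells of cage j must have product 6, which forces r1c4 = 2.
Cage c needs sum 11, which forces r2c3 = 1.
Cage c has sum 11, leaving r4c3 = 4.
Row 4 already has 4, leaving r4c5 = 3.
4 is placed in column 3, leaving r5c3 = 5.
Row 5 now contains 5, so r5c4 = 4.
Row 5 now contains 4, so r5c5 = 2.
Cage a needs two cells with difference 2, leaving r2c4 = 3.
Column 5 now contains 3, leaving r2c5 = 5.
4 is placed in column 4; hence r3c4 = 5.
The two cells of cage d must have sum 9, so r3c5 = 4.
The full grid is 4 5 3 2 1 / 2 4 1 3 5 / 1 3 2 5 4 / 5 2 4 1 3 / 3 1 5 4 2.

5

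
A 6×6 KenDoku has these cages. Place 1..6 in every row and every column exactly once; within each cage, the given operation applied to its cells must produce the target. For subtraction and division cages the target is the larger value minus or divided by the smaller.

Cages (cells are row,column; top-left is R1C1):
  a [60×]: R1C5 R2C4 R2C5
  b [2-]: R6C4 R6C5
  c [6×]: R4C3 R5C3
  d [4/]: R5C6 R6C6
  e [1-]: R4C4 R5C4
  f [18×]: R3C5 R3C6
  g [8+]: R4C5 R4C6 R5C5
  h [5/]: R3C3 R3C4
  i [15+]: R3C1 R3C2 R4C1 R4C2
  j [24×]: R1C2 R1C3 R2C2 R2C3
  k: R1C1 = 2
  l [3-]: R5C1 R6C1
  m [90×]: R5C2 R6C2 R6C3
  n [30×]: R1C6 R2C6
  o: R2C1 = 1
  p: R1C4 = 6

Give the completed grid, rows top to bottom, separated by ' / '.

Cage k is given, which forces R1C1 = 2.
P is a freebie; hence R1C4 = 6.
Row 1 already has 6, so R1C6 = 5.
Cage o is given, so R2C1 = 1.
Column 6 now contains 5, which forces R2C6 = 6.
Column 6 already has 6, so R3C6 = 3.
Row 3 already has 3; hence R3C5 = 6.
In row 3, 2 can only go at R3C2, so R3C2 = 2.
Cage j needs product 24, so R2C3 = 2.
The only place for 4 in row 3 is R3C1.
Column 1 needs a 5, and only R4C1 is open for it.
Cage i has sum 15, leaving R4C2 = 4.
The 4 cells of cage j must have product 24; hence R1C2 = 1.
The 4 cells of cage j must have product 24; hence R1C3 = 4.
Row 1 now contains 4, which forces R1C5 = 3.
4 is placed in column 2, which forces R2C2 = 3.
Cage g has sum 8, so R5C5 = 5.
Cage m has product 90, so R6C3 = 3.
Cage a has product 60, so R2C4 = 5.
5 is placed in column 5, leaving R2C5 = 4.
5 is placed in column 4; hence R3C4 = 1.
The two cells of cage l must have difference 3, so R5C1 = 3.
Row 5 already has 5, leaving R5C2 = 6.
Row 5 already has 6; hence R5C3 = 1.
Row 5 already has 1; hence R5C6 = 4.
Row 6 already has 3; hence R6C1 = 6.
Cage m needs product 90, leaving R6C2 = 5.
Column 5 already has 4, which forces R6C5 = 2.
Column 6 now contains 4, which forces R6C6 = 1.
Row 3 now contains 1; hence R3C3 = 5.
Column 3 already has 1, so R4C3 = 6.
Cage e's pair has difference 1, so R4C4 = 3.
Column 5 already has 2; hence R4C5 = 1.
Column 6 now contains 1, which forces R4C6 = 2.
Row 5 already has 4, which forces R5C4 = 2.
Row 6 now contains 2; hence R6C4 = 4.

2 1 4 6 3 5 / 1 3 2 5 4 6 / 4 2 5 1 6 3 / 5 4 6 3 1 2 / 3 6 1 2 5 4 / 6 5 3 4 2 1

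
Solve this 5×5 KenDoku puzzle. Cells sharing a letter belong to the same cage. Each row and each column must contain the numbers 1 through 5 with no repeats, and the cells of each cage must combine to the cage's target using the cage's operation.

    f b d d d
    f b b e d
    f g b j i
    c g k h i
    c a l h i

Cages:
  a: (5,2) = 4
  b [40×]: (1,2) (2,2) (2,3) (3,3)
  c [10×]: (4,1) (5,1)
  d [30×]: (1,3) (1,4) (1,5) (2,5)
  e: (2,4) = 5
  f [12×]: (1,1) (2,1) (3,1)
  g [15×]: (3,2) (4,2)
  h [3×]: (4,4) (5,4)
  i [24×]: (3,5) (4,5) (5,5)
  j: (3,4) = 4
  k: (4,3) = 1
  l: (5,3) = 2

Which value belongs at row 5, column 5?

E is a freebie, which forces (2,4) = 5.
Cage j is a single given cell; hence (3,4) = 4.
Cage k is given, leaving (4,3) = 1.
Row 4 now contains 1, so (4,4) = 3.
Cage a is a single given cell; hence (5,2) = 4.
Cage l is a single given cell, which forces (5,3) = 2.
3 is placed in column 4, so (5,4) = 1.
2 is placed in row 5, so (5,5) = 3.
Cage d has product 30; hence (1,3) = 3.
Column 4 already has 1, which forces (1,4) = 2.
Cage d has product 30, which forces (1,5) = 5.
Column 3 now contains 2; hence (2,3) = 4.
The 4 cells of cage d must have product 30; hence (2,5) = 1.
Cage g's pair has product 15, so (3,2) = 3.
Column 3 now contains 2; hence (3,3) = 5.
3 is placed in column 5, leaving (3,5) = 2.
The two cells of cage c must have product 10; hence (4,1) = 2.
Row 4 already has 3, so (4,2) = 5.
The 3 cells of cage i must have product 24, leaving (4,5) = 4.
2 is placed in row 5; hence (5,1) = 5.
Cage f needs product 12, which forces (1,1) = 4.
Row 1 now contains 2, leaving (1,2) = 1.
Row 2 now contains 1, leaving (2,1) = 3.
Row 2 now contains 1, so (2,2) = 2.
3 is placed in row 3, so (3,1) = 1.
The full grid is 4 1 3 2 5 / 3 2 4 5 1 / 1 3 5 4 2 / 2 5 1 3 4 / 5 4 2 1 3.

3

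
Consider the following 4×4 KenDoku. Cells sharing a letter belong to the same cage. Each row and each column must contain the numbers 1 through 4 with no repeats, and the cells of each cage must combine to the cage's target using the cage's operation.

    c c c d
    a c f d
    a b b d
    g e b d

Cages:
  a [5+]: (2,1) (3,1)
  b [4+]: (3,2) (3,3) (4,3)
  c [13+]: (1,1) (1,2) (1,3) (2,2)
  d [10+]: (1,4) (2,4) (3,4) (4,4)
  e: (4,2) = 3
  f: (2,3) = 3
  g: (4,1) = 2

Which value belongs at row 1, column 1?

Cage c needs sum 13, so (2,2) = 4.
F is a freebie, leaving (2,3) = 3.
The 3 cells of cage b must have sum 4, leaving (3,2) = 1.
Cage b has sum 4, so (3,3) = 2.
G is a freebie, leaving (4,1) = 2.
Cage e is given; hence (4,2) = 3.
The 3 cells of cage b must have sum 4, which forces (4,3) = 1.
Row 4 now contains 1, which forces (4,4) = 4.
Cage c has sum 13, so (1,1) = 3.
3 is placed in column 2, leaving (1,2) = 2.
Column 3 already has 2, which forces (1,3) = 4.
Row 1 now contains 2; hence (1,4) = 1.
2 is placed in column 1, so (2,1) = 1.
Column 4 already has 1, leaving (2,4) = 2.
Cage a needs two cells with sum 5; hence (3,1) = 4.
Column 4 now contains 4; hence (3,4) = 3.
The full grid is 3 2 4 1 / 1 4 3 2 / 4 1 2 3 / 2 3 1 4.

3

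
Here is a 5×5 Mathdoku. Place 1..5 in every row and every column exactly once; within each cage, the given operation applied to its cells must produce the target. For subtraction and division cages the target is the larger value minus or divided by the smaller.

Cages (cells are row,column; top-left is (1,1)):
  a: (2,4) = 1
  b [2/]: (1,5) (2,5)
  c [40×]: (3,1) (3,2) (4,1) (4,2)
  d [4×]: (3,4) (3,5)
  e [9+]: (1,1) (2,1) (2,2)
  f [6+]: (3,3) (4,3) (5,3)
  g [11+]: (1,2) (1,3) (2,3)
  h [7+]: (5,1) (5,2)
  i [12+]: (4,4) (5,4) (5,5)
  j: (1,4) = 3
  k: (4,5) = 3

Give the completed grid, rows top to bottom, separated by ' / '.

1 2 5 3 4 / 5 3 4 1 2 / 2 5 3 4 1 / 4 1 2 5 3 / 3 4 1 2 5

Cage j is a single given cell, so (1,4) = 3.
Cage a is a single given cell, which forces (2,4) = 1.
1 is placed in column 4, so (3,4) = 4.
Row 3 already has 4, so (3,5) = 1.
Column 4 now contains 4; hence (4,4) = 5.
K is a freebie, so (4,5) = 3.
Column 4 already has 5, leaving (5,4) = 2.
The 3 cells of cage i must have sum 12, so (5,5) = 5.
In row 3, 3 can only go at (3,3), so (3,3) = 3.
The 3 cells of cage f must have sum 6, so (4,3) = 2.
Column 3 already has 3; hence (5,3) = 1.
The 3 cells of cage g must have sum 11, leaving (1,2) = 2.
Row 1 now contains 2, leaving (1,5) = 4.
Column 5 now contains 4, so (2,5) = 2.
2 is placed in column 2, leaving (3,2) = 5.
Row 1 already has 4; hence (1,1) = 1.
Row 1 already has 4; hence (1,3) = 5.
Cage e needs sum 9, which forces (2,1) = 5.
The 3 cells of cage e must have sum 9, so (2,2) = 3.
The 3 cells of cage g must have sum 11, which forces (2,3) = 4.
Row 3 already has 5, so (3,1) = 2.
Column 1 already has 1, leaving (4,1) = 4.
4 is placed in row 4; hence (4,2) = 1.
Column 1 already has 4, which forces (5,1) = 3.
Column 2 already has 3; hence (5,2) = 4.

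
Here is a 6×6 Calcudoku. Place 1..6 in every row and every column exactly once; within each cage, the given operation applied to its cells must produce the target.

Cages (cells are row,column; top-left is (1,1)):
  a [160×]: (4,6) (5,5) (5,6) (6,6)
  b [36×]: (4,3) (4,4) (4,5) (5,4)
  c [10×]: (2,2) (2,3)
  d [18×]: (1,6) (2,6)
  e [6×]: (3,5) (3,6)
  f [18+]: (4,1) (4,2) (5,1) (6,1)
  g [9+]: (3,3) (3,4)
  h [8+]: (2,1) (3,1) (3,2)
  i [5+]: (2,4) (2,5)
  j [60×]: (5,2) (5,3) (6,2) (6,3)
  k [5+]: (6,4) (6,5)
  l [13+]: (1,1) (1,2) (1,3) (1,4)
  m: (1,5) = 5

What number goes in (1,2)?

M is a freebie; hence (1,5) = 5.
Cage a needs product 160, leaving (5,5) = 4.
The only place for 3 in row 1 is (1,6).
3 is placed in column 6; hence (2,6) = 6.
Column 4 needs a 5, and only (3,4) is open for it.
Cage g needs two cells with sum 9; hence (3,3) = 4.
Column 6 needs a 1, and only (3,6) is open for it.
The 3 cells of cage h must have sum 8, leaving (2,1) = 3.
Cage h has sum 8; hence (3,1) = 2.
The 3 cells of cage h must have sum 8; hence (3,2) = 3.
The two cells of cage e must have product 6, leaving (3,5) = 6.
Cage i needs two cells with sum 5, leaving (2,4) = 4.
Cage i needs two cells with sum 5, which forces (2,5) = 1.
Cage f needs sum 18, which forces (4,2) = 6.
The 4 cells of cage b must have product 36, so (5,4) = 6.
Cage f needs sum 18, so (6,1) = 6.
The 4 cells of cage l must have sum 13, leaving (1,3) = 6.
Row 4 needs a 4, and only (4,6) is open for it.
Row 4 needs a 5, and only (4,1) is open for it.
5 is placed in column 1, which forces (5,1) = 1.
Column 1 already has 1, which forces (1,1) = 4.
In row 5, 3 can only go at (5,3), so (5,3) = 3.
Row 6 needs a 1, and only (6,3) is open for it.
Column 3 already has 1; hence (4,3) = 2.
Cage b has product 36; hence (4,4) = 1.
Cage b has product 36, so (4,5) = 3.
Cage j needs product 60; hence (5,2) = 5.
Row 5 already has 5, which forces (5,6) = 2.
Cage j needs product 60, leaving (6,2) = 4.
Column 5 already has 3, leaving (6,5) = 2.
Column 6 now contains 2, so (6,6) = 5.
Cage l needs sum 13; hence (1,2) = 1.
Column 4 now contains 1, which forces (1,4) = 2.
5 is placed in column 2; hence (2,2) = 2.
2 is placed in column 3, leaving (2,3) = 5.
Row 6 now contains 2, so (6,4) = 3.
Filled in: 4 1 6 2 5 3 / 3 2 5 4 1 6 / 2 3 4 5 6 1 / 5 6 2 1 3 4 / 1 5 3 6 4 2 / 6 4 1 3 2 5.

1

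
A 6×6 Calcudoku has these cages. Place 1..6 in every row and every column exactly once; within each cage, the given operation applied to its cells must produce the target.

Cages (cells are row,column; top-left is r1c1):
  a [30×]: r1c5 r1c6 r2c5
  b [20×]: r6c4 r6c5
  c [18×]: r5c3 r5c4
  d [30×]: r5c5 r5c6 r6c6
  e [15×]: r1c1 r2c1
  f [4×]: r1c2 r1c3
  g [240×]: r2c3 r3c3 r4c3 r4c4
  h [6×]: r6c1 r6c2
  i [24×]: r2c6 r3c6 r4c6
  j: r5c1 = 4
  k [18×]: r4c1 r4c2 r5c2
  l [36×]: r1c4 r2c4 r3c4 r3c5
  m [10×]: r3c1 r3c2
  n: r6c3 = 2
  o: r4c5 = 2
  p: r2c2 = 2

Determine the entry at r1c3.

1

P is a freebie, leaving r2c2 = 2.
Column 2 now contains 2, which forces r3c2 = 5.
Cage o is given, so r4c5 = 2.
Cage j is given, so r5c1 = 4.
N is a freebie; hence r6c3 = 2.
Row 3 already has 5, which forces r3c1 = 2.
Cage g has product 240, leaving r4c4 = 4.
4 is placed in column 4, which forces r6c4 = 5.
Row 6 now contains 5, so r6c5 = 4.
Cage l has product 36, so r1c4 = 2.
In row 1, 3 can only go at r1c1, so r1c1 = 3.
Column 1 now contains 3, which forces r2c1 = 5.
Cage g has product 240, which forces r4c3 = 5.
Row 4 needs a 3, and only r4c2 is open for it.
Row 5 needs a 2, and only r5c6 is open for it.
The 3 cells of cage d must have product 30, so r5c5 = 5.
The 3 cells of cage d must have product 30, which forces r6c6 = 3.
Cage a has product 30, leaving r1c6 = 5.
In row 1, 6 can only go at r1c5, so r1c5 = 6.
Column 5 now contains 6; hence r2c5 = 1.
Column 5 already has 1, leaving r3c5 = 3.
The 4 cells of cage g must have product 240; hence r2c3 = 3.
Cage l needs product 36; hence r2c4 = 6.
6 is placed in row 2, which forces r2c6 = 4.
3 is placed in row 3, leaving r3c3 = 4.
Cage l needs product 36; hence r3c4 = 1.
Row 3 already has 1, which forces r3c6 = 6.
Column 6 now contains 6, so r4c6 = 1.
3 is placed in column 3, leaving r5c3 = 6.
6 is placed in column 4, so r5c4 = 3.
The two cells of cage f must have product 4, so r1c2 = 4.
4 is placed in column 3; hence r1c3 = 1.
1 is placed in row 4; hence r4c1 = 6.
Row 5 already has 6, which forces r5c2 = 1.
Column 1 already has 6, which forces r6c1 = 1.
Column 2 now contains 1, which forces r6c2 = 6.
Filled in: 3 4 1 2 6 5 / 5 2 3 6 1 4 / 2 5 4 1 3 6 / 6 3 5 4 2 1 / 4 1 6 3 5 2 / 1 6 2 5 4 3.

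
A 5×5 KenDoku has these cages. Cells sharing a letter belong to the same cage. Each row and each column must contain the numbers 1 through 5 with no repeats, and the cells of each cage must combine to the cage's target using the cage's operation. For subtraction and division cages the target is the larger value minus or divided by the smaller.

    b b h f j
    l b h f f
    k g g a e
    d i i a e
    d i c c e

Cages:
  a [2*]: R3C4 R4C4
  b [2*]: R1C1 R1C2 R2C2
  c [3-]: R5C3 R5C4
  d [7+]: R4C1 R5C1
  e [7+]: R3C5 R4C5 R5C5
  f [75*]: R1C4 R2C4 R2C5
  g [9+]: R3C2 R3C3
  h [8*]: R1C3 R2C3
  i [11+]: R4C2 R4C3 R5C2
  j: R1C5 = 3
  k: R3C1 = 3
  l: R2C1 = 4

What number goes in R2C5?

Cage b has product 2, which forces R1C1 = 1.
Cage b needs product 2, so R1C2 = 2.
2 is placed in row 1, leaving R1C3 = 4.
The 3 cells of cage f must have product 75; hence R1C4 = 5.
Cage j is a single given cell, which forces R1C5 = 3.
Cage l is given, so R2C1 = 4.
Cage b has product 2, which forces R2C2 = 1.
4 is placed in column 3, so R2C3 = 2.
Cage f has product 75; hence R2C4 = 3.
Cage f needs product 75, so R2C5 = 5.
K is a freebie, so R3C1 = 3.
4 is placed in column 3, which forces R3C3 = 5.
Column 3 now contains 5; hence R4C3 = 3.
Column 3 now contains 5; hence R5C3 = 1.
5 is placed in row 3, so R3C2 = 4.
Cage i has sum 11, leaving R4C2 = 5.
Cage i has sum 11; hence R5C2 = 3.
The two cells of cage c must have difference 3; hence R5C4 = 4.
4 is placed in row 5, so R5C5 = 2.
Column 5 now contains 2, leaving R3C5 = 1.
5 is placed in row 4, leaving R4C1 = 2.
Row 4 now contains 2; hence R4C4 = 1.
Cage e has sum 7; hence R4C5 = 4.
Row 5 now contains 2, leaving R5C1 = 5.
Row 3 now contains 1, leaving R3C4 = 2.
The full grid is 1 2 4 5 3 / 4 1 2 3 5 / 3 4 5 2 1 / 2 5 3 1 4 / 5 3 1 4 2.

5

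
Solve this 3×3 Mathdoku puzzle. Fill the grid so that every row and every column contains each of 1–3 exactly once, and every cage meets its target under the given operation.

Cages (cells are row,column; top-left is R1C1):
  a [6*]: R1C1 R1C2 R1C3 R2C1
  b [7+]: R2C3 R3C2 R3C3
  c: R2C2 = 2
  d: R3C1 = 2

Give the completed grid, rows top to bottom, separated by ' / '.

3 1 2 / 1 2 3 / 2 3 1

Cage a has product 6, so R2C1 = 1.
Cage c is a single given cell, so R2C2 = 2.
Row 2 now contains 2, which forces R2C3 = 3.
D is a freebie, which forces R3C1 = 2.
Column 2 already has 2, leaving R3C2 = 3.
3 is placed in column 3; hence R3C3 = 1.
Column 1 now contains 2; hence R1C1 = 3.
Column 2 already has 3; hence R1C2 = 1.
Column 3 now contains 1, leaving R1C3 = 2.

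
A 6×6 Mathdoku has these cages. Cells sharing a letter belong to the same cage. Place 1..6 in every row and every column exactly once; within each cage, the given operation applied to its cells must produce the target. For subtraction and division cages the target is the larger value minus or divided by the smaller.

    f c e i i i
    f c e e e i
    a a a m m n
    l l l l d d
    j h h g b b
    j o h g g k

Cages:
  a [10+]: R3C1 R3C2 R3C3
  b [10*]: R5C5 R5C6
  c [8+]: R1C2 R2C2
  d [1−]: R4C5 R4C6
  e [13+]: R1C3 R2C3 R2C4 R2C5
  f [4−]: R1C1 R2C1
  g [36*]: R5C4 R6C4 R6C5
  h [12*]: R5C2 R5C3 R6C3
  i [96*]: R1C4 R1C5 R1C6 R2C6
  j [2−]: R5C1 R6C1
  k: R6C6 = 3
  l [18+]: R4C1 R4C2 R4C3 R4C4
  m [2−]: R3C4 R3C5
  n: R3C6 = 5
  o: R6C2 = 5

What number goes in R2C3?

2

N is a freebie, so R3C6 = 5.
5 is placed in column 6, leaving R5C6 = 2.
O is a freebie; hence R6C2 = 5.
Cage k is a single given cell, leaving R6C6 = 3.
2 is placed in column 6, so R2C6 = 4.
Row 5 already has 2, leaving R5C5 = 5.
Cage d's pair has difference 1; hence R4C5 = 2.
Cage d's pair has difference 1, which forces R4C6 = 1.
2 is placed in column 5; hence R6C5 = 6.
Column 6 already has 1, leaving R1C6 = 6.
6 is placed in row 1, so R1C2 = 2.
The two cells of cage c must have sum 8, so R2C2 = 6.
In row 1, 3 can only go at R1C3, so R1C3 = 3.
Cage e has sum 13; hence R2C5 = 3.
In row 1, 5 can only go at R1C1, so R1C1 = 5.
Column 1 already has 5, so R2C1 = 1.
In row 3, 2 can only go at R3C4, so R3C4 = 2.
Cage e has sum 13, so R2C3 = 2.
2 is placed in column 4, which forces R2C4 = 5.
Cage m's pair has difference 2; hence R3C5 = 4.
The 3 cells of cage g must have product 36, which forces R5C4 = 6.
2 is placed in column 4, so R6C4 = 1.
Column 4 now contains 1, so R1C4 = 4.
Column 5 now contains 4; hence R1C5 = 1.
Cage l needs sum 18; hence R4C1 = 6.
The 4 cells of cage l must have sum 18, so R4C3 = 5.
Column 4 now contains 4, which forces R4C4 = 3.
6 is placed in row 5; hence R5C1 = 4.
The 3 cells of cage h must have product 12; hence R5C2 = 3.
Cage h has product 12, so R5C3 = 1.
The two cells of cage j must have difference 2, leaving R6C1 = 2.
Row 6 already has 1, which forces R6C3 = 4.
Column 1 already has 6, leaving R3C1 = 3.
Column 2 now contains 3, leaving R3C2 = 1.
Column 3 already has 1, so R3C3 = 6.
3 is placed in row 4, so R4C2 = 4.
The full grid is 5 2 3 4 1 6 / 1 6 2 5 3 4 / 3 1 6 2 4 5 / 6 4 5 3 2 1 / 4 3 1 6 5 2 / 2 5 4 1 6 3.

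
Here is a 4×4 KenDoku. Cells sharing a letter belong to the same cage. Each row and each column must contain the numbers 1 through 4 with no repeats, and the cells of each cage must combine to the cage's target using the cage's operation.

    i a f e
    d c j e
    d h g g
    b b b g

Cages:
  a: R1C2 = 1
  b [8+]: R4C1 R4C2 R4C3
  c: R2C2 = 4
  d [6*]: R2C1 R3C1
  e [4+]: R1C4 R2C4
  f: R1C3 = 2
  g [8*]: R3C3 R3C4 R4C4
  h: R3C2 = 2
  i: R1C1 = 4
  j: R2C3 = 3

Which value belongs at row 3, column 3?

Cage i is a single given cell, which forces R1C1 = 4.
Cage a is a single given cell; hence R1C2 = 1.
Cage f is a single given cell, so R1C3 = 2.
Row 1 already has 1; hence R1C4 = 3.
C is a freebie, leaving R2C2 = 4.
Cage j is given, which forces R2C3 = 3.
3 is placed in column 4; hence R2C4 = 1.
H is a freebie, which forces R3C2 = 2.
Row 3 now contains 2, leaving R3C4 = 4.
Column 2 already has 4, so R4C2 = 3.
Column 4 already has 4, so R4C4 = 2.
Row 2 now contains 3, which forces R2C1 = 2.
Row 3 now contains 2, which forces R3C1 = 3.
4 is placed in row 3, so R3C3 = 1.
Row 4 already has 3, which forces R4C1 = 1.
The 3 cells of cage b must have sum 8, leaving R4C3 = 4.
The full grid is 4 1 2 3 / 2 4 3 1 / 3 2 1 4 / 1 3 4 2.

1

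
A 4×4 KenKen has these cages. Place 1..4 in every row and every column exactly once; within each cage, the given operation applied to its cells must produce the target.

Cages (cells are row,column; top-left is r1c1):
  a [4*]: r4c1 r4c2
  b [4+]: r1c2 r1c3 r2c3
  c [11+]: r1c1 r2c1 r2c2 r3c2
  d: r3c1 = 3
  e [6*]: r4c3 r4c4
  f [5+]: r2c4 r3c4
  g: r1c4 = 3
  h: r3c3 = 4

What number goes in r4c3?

Cage b has sum 4; hence r1c2 = 1.
Cage b has sum 4, leaving r1c3 = 2.
G is a freebie, which forces r1c4 = 3.
Cage b needs sum 4, which forces r2c3 = 1.
D is a freebie, which forces r3c1 = 3.
Cage h is a single given cell, which forces r3c3 = 4.
1 is placed in column 2, which forces r4c2 = 4.
Column 3 now contains 2, leaving r4c3 = 3.
3 is placed in column 4; hence r4c4 = 2.
Row 1 already has 3; hence r1c1 = 4.
The 4 cells of cage c must have sum 11, which forces r2c1 = 2.
Cage c needs sum 11, so r2c2 = 3.
Column 4 already has 2, so r2c4 = 4.
4 is placed in row 3; hence r3c2 = 2.
Column 4 already has 2, so r3c4 = 1.
Row 4 already has 4; hence r4c1 = 1.
Filled in: 4 1 2 3 / 2 3 1 4 / 3 2 4 1 / 1 4 3 2.

3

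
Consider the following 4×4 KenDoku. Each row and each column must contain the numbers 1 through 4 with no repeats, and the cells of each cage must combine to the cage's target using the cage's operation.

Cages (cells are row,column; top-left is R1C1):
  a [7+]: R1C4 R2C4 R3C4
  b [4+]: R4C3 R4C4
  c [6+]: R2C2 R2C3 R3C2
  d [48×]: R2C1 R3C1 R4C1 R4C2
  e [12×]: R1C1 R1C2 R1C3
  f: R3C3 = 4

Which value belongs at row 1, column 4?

2

Cage f is a single given cell, so R3C3 = 4.
In row 1, 2 can only go at R1C4, so R1C4 = 2.
Cage a needs sum 7, leaving R2C4 = 4.
Column 4 already has 2, leaving R3C4 = 1.
Column 4 already has 1; hence R4C4 = 3.
Cage d has product 48, so R4C1 = 4.
The 4 cells of cage d must have product 48, leaving R4C2 = 2.
3 is placed in row 4, leaving R4C3 = 1.
Cage e has product 12, so R1C1 = 1.
Cage e has product 12, so R1C2 = 4.
Column 3 already has 1, so R1C3 = 3.
Cage c has sum 6, which forces R2C2 = 1.
Cage c has sum 6, leaving R2C3 = 2.
Column 2 already has 2, which forces R3C2 = 3.
Row 2 now contains 2; hence R2C1 = 3.
Row 3 already has 3, which forces R3C1 = 2.
The full grid is 1 4 3 2 / 3 1 2 4 / 2 3 4 1 / 4 2 1 3.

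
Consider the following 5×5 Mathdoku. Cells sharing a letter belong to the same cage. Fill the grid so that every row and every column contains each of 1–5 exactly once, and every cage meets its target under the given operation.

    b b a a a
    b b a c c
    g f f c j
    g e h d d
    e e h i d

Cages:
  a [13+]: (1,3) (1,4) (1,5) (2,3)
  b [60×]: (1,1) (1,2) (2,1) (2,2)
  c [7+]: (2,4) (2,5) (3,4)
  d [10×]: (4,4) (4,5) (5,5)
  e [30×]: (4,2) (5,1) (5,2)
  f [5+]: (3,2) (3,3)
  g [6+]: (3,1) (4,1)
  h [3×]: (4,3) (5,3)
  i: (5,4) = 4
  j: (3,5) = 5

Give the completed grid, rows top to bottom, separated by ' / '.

1 3 5 2 4 / 5 4 2 1 3 / 2 1 4 3 5 / 4 2 3 5 1 / 3 5 1 4 2

Cage j is a single given cell, leaving (3,5) = 5.
I is a freebie, leaving (5,4) = 4.
Cage d has product 10, which forces (4,4) = 5.
Row 4 needs a 4, and only (4,1) is open for it.
4 is placed in column 1, so (3,1) = 2.
In row 3, 3 can only go at (3,4), so (3,4) = 3.
The 3 cells of cage c must have sum 7, which forces (2,4) = 1.
The 3 cells of cage c must have sum 7; hence (2,5) = 3.
Column 4 now contains 1, so (1,4) = 2.
3 is placed in column 5; hence (1,5) = 4.
Row 2 already has 3, which forces (2,1) = 5.
Cage b needs product 60, so (2,2) = 4.
Row 2 now contains 4, so (2,3) = 2.
Column 2 now contains 4; hence (3,2) = 1.
Row 3 already has 1; hence (3,3) = 4.
Column 1 already has 5, which forces (5,1) = 3.
Row 5 now contains 3, leaving (5,3) = 1.
Row 5 now contains 1, leaving (5,5) = 2.
Column 1 already has 3, leaving (1,1) = 1.
Column 2 now contains 1, so (1,2) = 3.
The 4 cells of cage a must have sum 13, leaving (1,3) = 5.
The 3 cells of cage e must have product 30; hence (4,2) = 2.
Column 3 already has 1; hence (4,3) = 3.
Column 5 already has 2, leaving (4,5) = 1.
2 is placed in row 5, leaving (5,2) = 5.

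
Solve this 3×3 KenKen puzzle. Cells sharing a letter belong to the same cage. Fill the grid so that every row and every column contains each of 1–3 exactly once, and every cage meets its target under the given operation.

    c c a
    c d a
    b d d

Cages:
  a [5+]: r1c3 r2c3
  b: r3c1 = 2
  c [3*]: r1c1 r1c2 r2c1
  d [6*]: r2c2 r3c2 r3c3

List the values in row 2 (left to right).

Cage c needs product 3, so r1c1 = 3.
The 3 cells of cage c must have product 3, which forces r1c2 = 1.
3 is placed in row 1, leaving r1c3 = 2.
Cage c needs product 3; hence r2c1 = 1.
Column 3 now contains 2, so r2c3 = 3.
Cage b is a single given cell; hence r3c1 = 2.
Row 3 now contains 2; hence r3c2 = 3.
Column 3 already has 3; hence r3c3 = 1.
Row 2 now contains 3, which forces r2c2 = 2.
The full grid is 3 1 2 / 1 2 3 / 2 3 1.

1 2 3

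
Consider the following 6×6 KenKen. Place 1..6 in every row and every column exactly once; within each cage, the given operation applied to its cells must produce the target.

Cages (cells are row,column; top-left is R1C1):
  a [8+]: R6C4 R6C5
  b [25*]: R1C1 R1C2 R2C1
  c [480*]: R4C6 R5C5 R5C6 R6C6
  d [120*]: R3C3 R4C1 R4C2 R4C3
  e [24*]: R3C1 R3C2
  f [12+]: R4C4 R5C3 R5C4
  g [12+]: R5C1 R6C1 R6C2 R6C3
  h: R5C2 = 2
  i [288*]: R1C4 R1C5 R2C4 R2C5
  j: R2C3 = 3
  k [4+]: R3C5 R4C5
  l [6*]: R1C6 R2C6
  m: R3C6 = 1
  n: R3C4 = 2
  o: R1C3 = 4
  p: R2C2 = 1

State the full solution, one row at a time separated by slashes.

1 5 4 6 2 3 / 5 1 3 4 6 2 / 6 4 5 2 3 1 / 4 3 2 5 1 6 / 3 2 6 1 4 5 / 2 6 1 3 5 4

The 3 cells of cage b must have product 25; hence R1C1 = 1.
The 3 cells of cage b must have product 25, leaving R1C2 = 5.
O is a freebie; hence R1C3 = 4.
The 3 cells of cage b must have product 25; hence R2C1 = 5.
P is a freebie, so R2C2 = 1.
J is a freebie, leaving R2C3 = 3.
Cage n is given, which forces R3C4 = 2.
Cage m is a single given cell; hence R3C6 = 1.
Cage h is a single given cell; hence R5C2 = 2.
Cage c has product 480, so R5C5 = 4.
Cage i needs product 288, which forces R1C4 = 6.
The 4 cells of cage i must have product 288, leaving R1C5 = 2.
Cage l's pair has product 6, so R1C6 = 3.
Cage i has product 288, which forces R2C4 = 4.
The 4 cells of cage i must have product 288, leaving R2C5 = 6.
Cage l needs two cells with product 6; hence R2C6 = 2.
Cage d needs product 120, so R3C3 = 5.
1 is placed in row 3, leaving R3C5 = 3.
The two cells of cage k must have sum 4, which forces R4C5 = 1.
3 is placed in column 5, which forces R6C5 = 5.
Row 4 now contains 1, leaving R4C3 = 2.
Row 4 now contains 1, which forces R4C4 = 5.
Cage f needs sum 12, which forces R5C3 = 6.
Cage f has sum 12; hence R5C4 = 1.
6 is placed in row 5, so R5C6 = 5.
Column 3 now contains 2; hence R6C3 = 1.
Row 6 now contains 5, leaving R6C4 = 3.
6 is placed in row 5, so R5C1 = 3.
Cage g has sum 12; hence R6C1 = 2.
3 is placed in row 6, leaving R6C2 = 6.
Row 6 now contains 6, so R6C6 = 4.
Cage e's pair has product 24, which forces R3C1 = 6.
Column 2 already has 6, so R3C2 = 4.
3 is placed in column 1; hence R4C1 = 4.
Cage d has product 120, leaving R4C2 = 3.
4 is placed in column 6, which forces R4C6 = 6.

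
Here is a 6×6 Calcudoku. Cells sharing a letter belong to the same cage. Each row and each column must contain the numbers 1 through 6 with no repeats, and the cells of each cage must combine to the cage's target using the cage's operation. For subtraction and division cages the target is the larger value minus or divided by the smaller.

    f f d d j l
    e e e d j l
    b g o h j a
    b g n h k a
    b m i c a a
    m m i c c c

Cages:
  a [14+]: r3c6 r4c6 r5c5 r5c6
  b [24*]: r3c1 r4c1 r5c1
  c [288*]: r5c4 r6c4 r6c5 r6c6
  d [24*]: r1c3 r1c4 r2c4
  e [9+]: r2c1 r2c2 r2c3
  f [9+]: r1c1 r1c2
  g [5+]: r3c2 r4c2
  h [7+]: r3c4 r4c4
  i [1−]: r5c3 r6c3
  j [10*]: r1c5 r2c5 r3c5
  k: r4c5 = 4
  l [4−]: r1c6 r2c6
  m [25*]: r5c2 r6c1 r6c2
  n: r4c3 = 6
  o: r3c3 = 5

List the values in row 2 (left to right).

Cage o is given, so r3c3 = 5.
N is a freebie, which forces r4c3 = 6.
Cage k is a single given cell, so r4c5 = 4.
The 3 cells of cage m must have product 25, which forces r5c2 = 5.
The 3 cells of cage m must have product 25, leaving r6c1 = 5.
Cage m has product 25, which forces r6c2 = 1.
The only place for 4 in column 2 is r2c2.
Column 1 needs a 1, and only r4c1 is open for it.
Column 1 needs a 2, and only r2c1 is open for it.
Row 2 now contains 2, leaving r2c3 = 3.
The two cells of cage i must have difference 1, which forces r5c3 = 1.
Cage i needs two cells with difference 1, so r6c3 = 2.
Column 3 now contains 1, so r1c3 = 4.
Cage c has product 288, so r5c4 = 4.
Cage c needs product 288, which forces r6c6 = 4.
Cage b has product 24, so r3c1 = 4.
4 is placed in column 4; hence r3c4 = 2.
2 is placed in row 3, which forces r3c5 = 1.
Cage h's pair has sum 7, which forces r4c4 = 5.
4 is placed in row 5; hence r5c1 = 6.
Row 5 already has 6, leaving r5c6 = 2.
Column 1 now contains 6; hence r1c1 = 3.
Cage f's pair has sum 9, which forces r1c2 = 6.
6 is placed in row 1, leaving r1c4 = 1.
Cage j has product 10, leaving r1c5 = 2.
1 is placed in row 1; hence r1c6 = 5.
1 is placed in column 4, so r2c4 = 6.
Column 5 now contains 1; hence r2c5 = 5.
Column 6 already has 5, leaving r2c6 = 1.
2 is placed in row 3, leaving r3c2 = 3.
Cage a has sum 14, leaving r3c6 = 6.
Cage g needs two cells with sum 5, leaving r4c2 = 2.
Column 6 now contains 2, so r4c6 = 3.
2 is placed in row 5, which forces r5c5 = 3.
6 is placed in column 4, leaving r6c4 = 3.
Column 5 now contains 3, leaving r6c5 = 6.
Completed grid: 3 6 4 1 2 5 / 2 4 3 6 5 1 / 4 3 5 2 1 6 / 1 2 6 5 4 3 / 6 5 1 4 3 2 / 5 1 2 3 6 4.

2 4 3 6 5 1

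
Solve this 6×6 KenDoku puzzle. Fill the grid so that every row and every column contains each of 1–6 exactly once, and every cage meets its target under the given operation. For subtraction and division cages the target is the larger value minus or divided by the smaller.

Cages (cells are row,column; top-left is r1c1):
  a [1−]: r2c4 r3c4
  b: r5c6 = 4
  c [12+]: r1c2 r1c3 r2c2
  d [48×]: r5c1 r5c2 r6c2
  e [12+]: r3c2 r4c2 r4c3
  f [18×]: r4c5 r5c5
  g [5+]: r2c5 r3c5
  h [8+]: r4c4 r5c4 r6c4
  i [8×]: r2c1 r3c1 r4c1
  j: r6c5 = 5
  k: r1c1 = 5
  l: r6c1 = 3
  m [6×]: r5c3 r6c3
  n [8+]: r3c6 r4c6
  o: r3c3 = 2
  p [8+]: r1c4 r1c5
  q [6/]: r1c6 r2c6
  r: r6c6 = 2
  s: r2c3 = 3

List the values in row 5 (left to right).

K is a freebie, so r1c1 = 5.
Cage s is a single given cell, which forces r2c3 = 3.
O is a freebie, which forces r3c3 = 2.
B is a freebie, which forces r5c6 = 4.
Cage l is a single given cell, which forces r6c1 = 3.
J is a freebie, so r6c5 = 5.
Cage r is a single given cell, leaving r6c6 = 2.
The 3 cells of cage d must have product 48, so r6c2 = 4.
Row 6 already has 4, so r6c4 = 1.
Cage m's pair has product 6, so r5c3 = 1.
Row 6 already has 1, so r6c3 = 6.
6 is placed in column 3; hence r1c3 = 4.
4 is placed in column 3, so r4c3 = 5.
5 is placed in row 4, which forces r4c6 = 3.
Column 6 now contains 3, which forces r3c6 = 5.
Row 4 already has 3; hence r4c5 = 6.
Cage f's pair has product 18, which forces r5c5 = 3.
Cage p's pair has sum 8, leaving r1c4 = 6.
Column 5 now contains 6, leaving r1c5 = 2.
6 is placed in row 1, leaving r1c6 = 1.
Column 6 already has 1, which forces r2c6 = 6.
Cage e needs sum 12, so r3c2 = 6.
Cage e has sum 12, so r4c2 = 1.
Cage h has sum 8; hence r4c4 = 2.
6 is placed in column 2; hence r5c2 = 2.
3 is placed in row 5, so r5c4 = 5.
Row 1 already has 2, which forces r1c2 = 3.
Cage i has product 8, leaving r2c1 = 2.
Column 2 already has 2, leaving r2c2 = 5.
Column 4 already has 5; hence r2c4 = 4.
Row 2 now contains 4, which forces r2c5 = 1.
Cage i has product 8, leaving r3c1 = 1.
The two cells of cage a must have difference 1, so r3c4 = 3.
Column 5 now contains 1, which forces r3c5 = 4.
Row 4 now contains 2, which forces r4c1 = 4.
Row 5 already has 2; hence r5c1 = 6.
The full grid is 5 3 4 6 2 1 / 2 5 3 4 1 6 / 1 6 2 3 4 5 / 4 1 5 2 6 3 / 6 2 1 5 3 4 / 3 4 6 1 5 2.

6 2 1 5 3 4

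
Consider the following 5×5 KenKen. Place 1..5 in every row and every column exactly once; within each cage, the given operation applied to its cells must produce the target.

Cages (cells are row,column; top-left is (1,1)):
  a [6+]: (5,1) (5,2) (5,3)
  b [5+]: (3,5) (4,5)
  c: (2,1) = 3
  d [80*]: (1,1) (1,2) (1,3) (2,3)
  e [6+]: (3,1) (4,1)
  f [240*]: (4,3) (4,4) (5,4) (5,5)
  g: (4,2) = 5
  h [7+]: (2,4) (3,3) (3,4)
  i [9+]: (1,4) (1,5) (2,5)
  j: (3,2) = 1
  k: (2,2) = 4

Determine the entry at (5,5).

4

C is a freebie; hence (2,1) = 3.
K is a freebie; hence (2,2) = 4.
Row 2 now contains 4, leaving (2,3) = 2.
Row 2 now contains 2, leaving (2,4) = 1.
Row 2 now contains 1, so (2,5) = 5.
J is a freebie, which forces (3,2) = 1.
Cage g is given, leaving (4,2) = 5.
Column 2 now contains 5, leaving (1,2) = 2.
The 3 cells of cage i must have sum 9, leaving (1,4) = 3.
Cage i needs sum 9, which forces (1,5) = 1.
Cage h has sum 7, so (3,3) = 4.
Cage h needs sum 7, leaving (3,4) = 2.
Row 3 already has 2, which forces (3,5) = 3.
Column 3 now contains 4; hence (4,3) = 3.
Column 4 already has 3, which forces (4,4) = 4.
3 is placed in column 5, which forces (4,5) = 2.
2 is placed in column 2, leaving (5,2) = 3.
3 is placed in column 3, so (5,3) = 1.
Cage f has product 240, leaving (5,4) = 5.
Cage f needs product 240, so (5,5) = 4.
Cage d needs product 80, so (1,1) = 4.
Column 3 now contains 4, which forces (1,3) = 5.
Row 3 already has 2, so (3,1) = 5.
Row 4 already has 2, leaving (4,1) = 1.
1 is placed in row 5, leaving (5,1) = 2.
The full grid is 4 2 5 3 1 / 3 4 2 1 5 / 5 1 4 2 3 / 1 5 3 4 2 / 2 3 1 5 4.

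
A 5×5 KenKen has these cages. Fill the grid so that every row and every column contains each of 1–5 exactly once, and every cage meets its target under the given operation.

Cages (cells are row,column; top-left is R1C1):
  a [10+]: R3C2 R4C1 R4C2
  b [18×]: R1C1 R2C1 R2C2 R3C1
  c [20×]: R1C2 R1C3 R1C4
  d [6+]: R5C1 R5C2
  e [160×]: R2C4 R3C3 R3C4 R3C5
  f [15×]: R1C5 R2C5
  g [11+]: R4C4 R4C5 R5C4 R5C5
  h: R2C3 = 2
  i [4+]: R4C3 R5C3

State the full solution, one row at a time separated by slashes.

The 4 cells of cage b must have product 18, so R2C2 = 3.
H is a freebie, leaving R2C3 = 2.
The 4 cells of cage e must have product 160, leaving R2C4 = 4.
Row 2 already has 3; hence R2C5 = 5.
Column 5 now contains 5, so R1C5 = 3.
2 is placed in row 2, which forces R2C1 = 1.
3 is placed in row 1; hence R1C1 = 2.
The 4 cells of cage b must have product 18, leaving R3C1 = 3.
Row 3 needs a 1, and only R3C2 is open for it.
The two cells of cage d must have sum 6, leaving R5C1 = 4.
Column 2 already has 1, leaving R5C2 = 2.
Row 5 already has 2, leaving R5C5 = 1.
Column 1 now contains 4, leaving R4C1 = 5.
The 3 cells of cage a must have sum 10, so R4C2 = 4.
Cage i's pair has sum 4, which forces R4C3 = 1.
Row 4 already has 1, which forces R4C4 = 3.
Row 4 now contains 4, which forces R4C5 = 2.
1 is placed in row 5, so R5C3 = 3.
3 is placed in column 4, so R5C4 = 5.
Column 2 now contains 4, which forces R1C2 = 5.
The 3 cells of cage c must have product 20, leaving R1C3 = 4.
Column 4 already has 5, which forces R1C4 = 1.
The 4 cells of cage e must have product 160, so R3C3 = 5.
Column 4 already has 5, so R3C4 = 2.
2 is placed in column 5, leaving R3C5 = 4.

2 5 4 1 3 / 1 3 2 4 5 / 3 1 5 2 4 / 5 4 1 3 2 / 4 2 3 5 1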